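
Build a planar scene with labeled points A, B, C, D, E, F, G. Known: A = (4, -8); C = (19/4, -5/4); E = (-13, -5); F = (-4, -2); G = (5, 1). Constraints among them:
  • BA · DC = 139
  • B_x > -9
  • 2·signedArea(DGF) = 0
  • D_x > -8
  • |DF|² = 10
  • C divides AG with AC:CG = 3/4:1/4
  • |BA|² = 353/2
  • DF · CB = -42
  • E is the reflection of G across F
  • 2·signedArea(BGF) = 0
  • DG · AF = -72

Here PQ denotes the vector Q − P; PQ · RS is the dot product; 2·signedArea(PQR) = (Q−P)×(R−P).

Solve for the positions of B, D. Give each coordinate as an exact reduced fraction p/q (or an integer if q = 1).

B = (-17/2, -7/2)
D = (-7, -3)

1. D_x = -7  [2·signedArea(DGF) = 0 ∩ DG · AF = -72]
2. D_y = -3  [2·signedArea(DGF) = 0 ∩ DG · AF = -72]
   → D = (-7, -3)
3. B_x = -17/2  [2·signedArea(BGF) = 0 ∩ BA · DC = 139]
4. B_y = -7/2  [2·signedArea(BGF) = 0 ∩ BA · DC = 139]
   → B = (-17/2, -7/2)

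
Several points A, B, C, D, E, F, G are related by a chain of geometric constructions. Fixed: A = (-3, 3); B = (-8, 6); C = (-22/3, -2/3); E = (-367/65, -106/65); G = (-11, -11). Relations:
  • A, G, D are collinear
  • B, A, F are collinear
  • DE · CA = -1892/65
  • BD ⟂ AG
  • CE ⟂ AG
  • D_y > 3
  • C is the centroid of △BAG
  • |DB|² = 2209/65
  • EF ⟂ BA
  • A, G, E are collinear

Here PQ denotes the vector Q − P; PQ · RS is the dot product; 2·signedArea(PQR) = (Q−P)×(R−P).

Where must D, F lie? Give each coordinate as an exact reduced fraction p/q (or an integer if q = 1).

D = (-191/65, 202/65)
F = (-1283/442, 6501/2210)

1. D_x = -191/65  [A, G, D are collinear ∩ BD ⟂ AG]
2. D_y = 202/65  [A, G, D are collinear ∩ BD ⟂ AG]
   → D = (-191/65, 202/65)
3. F_x = -1283/442  [B, A, F are collinear ∩ EF ⟂ BA]
4. F_y = 6501/2210  [B, A, F are collinear ∩ EF ⟂ BA]
   → F = (-1283/442, 6501/2210)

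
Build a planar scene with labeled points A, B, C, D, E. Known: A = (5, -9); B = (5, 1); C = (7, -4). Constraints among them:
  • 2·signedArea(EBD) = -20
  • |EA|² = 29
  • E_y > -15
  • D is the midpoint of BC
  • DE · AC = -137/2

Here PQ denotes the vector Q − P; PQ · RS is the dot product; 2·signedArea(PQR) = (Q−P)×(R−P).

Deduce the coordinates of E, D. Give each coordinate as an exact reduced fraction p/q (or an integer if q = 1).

D = (6, -3/2)
E = (3, -14)

1. D_x = 6  [D is the midpoint of BC]
2. D_y = -3/2  [D is the midpoint of BC]
   → D = (6, -3/2)
3. E_x = 3  [2·signedArea(EBD) = -20 ∩ DE · AC = -137/2]
4. E_y = -14  [2·signedArea(EBD) = -20 ∩ DE · AC = -137/2]
   → E = (3, -14)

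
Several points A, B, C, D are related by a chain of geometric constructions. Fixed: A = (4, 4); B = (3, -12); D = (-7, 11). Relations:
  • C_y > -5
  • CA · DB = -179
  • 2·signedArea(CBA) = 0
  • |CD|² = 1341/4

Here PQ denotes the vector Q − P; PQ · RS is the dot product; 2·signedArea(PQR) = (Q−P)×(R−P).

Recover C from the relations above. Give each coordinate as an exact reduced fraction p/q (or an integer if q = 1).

C = (7/2, -4)

1. C_x = 7/2  [2·signedArea(CBA) = 0 ∩ CA · DB = -179]
2. C_y = -4  [2·signedArea(CBA) = 0 ∩ CA · DB = -179]
   → C = (7/2, -4)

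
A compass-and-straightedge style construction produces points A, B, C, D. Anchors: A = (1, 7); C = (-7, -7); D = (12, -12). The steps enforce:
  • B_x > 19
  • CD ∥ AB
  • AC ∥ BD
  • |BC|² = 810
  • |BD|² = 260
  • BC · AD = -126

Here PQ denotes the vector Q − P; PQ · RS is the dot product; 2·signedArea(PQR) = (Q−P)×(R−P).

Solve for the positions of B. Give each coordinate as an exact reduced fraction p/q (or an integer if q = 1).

B = (20, 2)

1. B_x = 20  [AC ∥ BD ∩ CD ∥ AB]
2. B_y = 2  [AC ∥ BD ∩ CD ∥ AB]
   → B = (20, 2)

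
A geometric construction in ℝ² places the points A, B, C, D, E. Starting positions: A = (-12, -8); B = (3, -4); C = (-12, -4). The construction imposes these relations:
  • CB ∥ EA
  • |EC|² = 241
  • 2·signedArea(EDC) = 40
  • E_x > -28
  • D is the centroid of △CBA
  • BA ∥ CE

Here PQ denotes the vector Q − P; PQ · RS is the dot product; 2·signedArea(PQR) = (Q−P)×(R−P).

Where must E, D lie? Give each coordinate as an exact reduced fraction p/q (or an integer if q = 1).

1. E_x = -27  [CB ∥ EA ∩ BA ∥ CE]
2. E_y = -8  [CB ∥ EA ∩ BA ∥ CE]
   → E = (-27, -8)
3. D_x = -7  [D is the centroid of △CBA]
4. D_y = -16/3  [D is the centroid of △CBA]
   → D = (-7, -16/3)

D = (-7, -16/3)
E = (-27, -8)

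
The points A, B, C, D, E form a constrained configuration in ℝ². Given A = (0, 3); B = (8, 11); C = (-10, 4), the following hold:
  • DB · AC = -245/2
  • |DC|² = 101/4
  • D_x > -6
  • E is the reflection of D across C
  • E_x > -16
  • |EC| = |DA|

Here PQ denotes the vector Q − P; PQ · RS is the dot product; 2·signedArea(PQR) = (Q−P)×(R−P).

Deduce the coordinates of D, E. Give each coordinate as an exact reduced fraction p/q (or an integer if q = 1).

1. D_x = -5  [line 10·x + -1·y + 107/2 = 0 ∩ |DC|² = 101/4]
2. D_y = 7/2  [line 10·x + -1·y + 107/2 = 0 ∩ |DC|² = 101/4]
   → D = (-5, 7/2)
3. E_x = -15  [E is the reflection of D across C]
4. E_y = 9/2  [E is the reflection of D across C]
   → E = (-15, 9/2)

D = (-5, 7/2)
E = (-15, 9/2)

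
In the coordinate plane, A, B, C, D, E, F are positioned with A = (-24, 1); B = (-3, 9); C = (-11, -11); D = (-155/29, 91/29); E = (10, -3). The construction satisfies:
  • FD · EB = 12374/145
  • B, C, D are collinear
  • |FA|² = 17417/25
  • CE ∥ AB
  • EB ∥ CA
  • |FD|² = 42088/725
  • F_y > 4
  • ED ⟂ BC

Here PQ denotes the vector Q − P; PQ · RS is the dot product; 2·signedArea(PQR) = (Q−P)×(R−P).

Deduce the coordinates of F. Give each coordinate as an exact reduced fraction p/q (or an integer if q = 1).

1. F_x = 11/5  [line 13·x + -12·y + 109/5 = 0 ∩ |FA|² = 17417/25]
2. F_y = 21/5  [line 13·x + -12·y + 109/5 = 0 ∩ |FA|² = 17417/25]
   → F = (11/5, 21/5)

F = (11/5, 21/5)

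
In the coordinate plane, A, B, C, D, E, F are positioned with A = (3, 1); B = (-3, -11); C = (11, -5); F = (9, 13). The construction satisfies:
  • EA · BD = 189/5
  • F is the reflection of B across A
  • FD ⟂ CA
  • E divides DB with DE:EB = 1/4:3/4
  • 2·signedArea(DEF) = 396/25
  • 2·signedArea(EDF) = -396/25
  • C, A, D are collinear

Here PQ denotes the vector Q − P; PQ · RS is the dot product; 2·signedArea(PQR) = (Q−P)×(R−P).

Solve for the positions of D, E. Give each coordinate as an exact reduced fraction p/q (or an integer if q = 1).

D = (27/25, 61/25)
E = (3/50, -23/25)

1. D_x = 27/25  [C, A, D are collinear ∩ FD ⟂ CA]
2. D_y = 61/25  [C, A, D are collinear ∩ FD ⟂ CA]
   → D = (27/25, 61/25)
3. E_x = 3/50  [E divides DB with DE:EB = 1/4:3/4]
4. E_y = -23/25  [E divides DB with DE:EB = 1/4:3/4]
   → E = (3/50, -23/25)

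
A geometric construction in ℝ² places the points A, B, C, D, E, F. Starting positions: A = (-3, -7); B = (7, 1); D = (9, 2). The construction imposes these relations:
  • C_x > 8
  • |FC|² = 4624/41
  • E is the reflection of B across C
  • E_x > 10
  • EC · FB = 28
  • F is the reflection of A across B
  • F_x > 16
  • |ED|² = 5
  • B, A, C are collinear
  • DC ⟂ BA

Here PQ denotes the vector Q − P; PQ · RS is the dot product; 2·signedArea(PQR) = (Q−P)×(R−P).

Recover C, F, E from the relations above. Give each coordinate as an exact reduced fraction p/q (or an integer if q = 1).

C = (357/41, 97/41)
E = (427/41, 153/41)
F = (17, 9)

1. C_x = 357/41  [B, A, C are collinear ∩ DC ⟂ BA]
2. C_y = 97/41  [B, A, C are collinear ∩ DC ⟂ BA]
   → C = (357/41, 97/41)
3. F_x = 17  [F is the reflection of A across B]
4. F_y = 9  [F is the reflection of A across B]
   → F = (17, 9)
5. E_x = 427/41  [E is the reflection of B across C]
6. E_y = 153/41  [E is the reflection of B across C]
   → E = (427/41, 153/41)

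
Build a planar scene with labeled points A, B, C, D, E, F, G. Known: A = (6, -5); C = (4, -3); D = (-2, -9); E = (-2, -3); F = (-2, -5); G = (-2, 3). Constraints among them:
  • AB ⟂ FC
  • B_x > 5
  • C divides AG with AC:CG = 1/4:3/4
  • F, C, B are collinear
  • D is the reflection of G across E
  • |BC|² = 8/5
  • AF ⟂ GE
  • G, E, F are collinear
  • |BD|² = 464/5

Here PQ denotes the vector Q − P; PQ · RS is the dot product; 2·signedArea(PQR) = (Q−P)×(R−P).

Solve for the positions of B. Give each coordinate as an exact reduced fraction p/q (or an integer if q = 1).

B = (26/5, -13/5)

1. B_x = 26/5  [F, C, B are collinear ∩ AB ⟂ FC]
2. B_y = -13/5  [F, C, B are collinear ∩ AB ⟂ FC]
   → B = (26/5, -13/5)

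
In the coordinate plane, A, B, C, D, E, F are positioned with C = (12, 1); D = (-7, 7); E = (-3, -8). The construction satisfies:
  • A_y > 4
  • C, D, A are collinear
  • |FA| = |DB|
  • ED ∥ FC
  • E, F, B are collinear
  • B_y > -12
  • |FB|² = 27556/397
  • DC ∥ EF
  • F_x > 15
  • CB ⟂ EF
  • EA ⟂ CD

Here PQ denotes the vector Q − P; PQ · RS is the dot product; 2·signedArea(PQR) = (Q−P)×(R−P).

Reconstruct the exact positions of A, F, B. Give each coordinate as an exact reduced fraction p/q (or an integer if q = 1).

A = (375/397, 1783/397)
B = (3198/397, -4562/397)
F = (16, -14)

1. A_x = 375/397  [C, D, A are collinear ∩ EA ⟂ CD]
2. A_y = 1783/397  [C, D, A are collinear ∩ EA ⟂ CD]
   → A = (375/397, 1783/397)
3. F_x = 16  [ED ∥ FC ∩ DC ∥ EF]
4. F_y = -14  [ED ∥ FC ∩ DC ∥ EF]
   → F = (16, -14)
5. B_x = 3198/397  [E, F, B are collinear ∩ CB ⟂ EF]
6. B_y = -4562/397  [E, F, B are collinear ∩ CB ⟂ EF]
   → B = (3198/397, -4562/397)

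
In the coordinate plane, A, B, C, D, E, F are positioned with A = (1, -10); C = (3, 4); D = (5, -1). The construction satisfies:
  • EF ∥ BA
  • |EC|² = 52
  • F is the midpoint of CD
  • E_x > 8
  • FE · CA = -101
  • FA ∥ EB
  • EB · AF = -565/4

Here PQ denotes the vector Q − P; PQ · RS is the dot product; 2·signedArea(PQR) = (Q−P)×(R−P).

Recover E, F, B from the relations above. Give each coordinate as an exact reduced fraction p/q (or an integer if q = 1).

B = (6, -7/2)
E = (9, 8)
F = (4, 3/2)

1. F_x = 4  [F is the midpoint of CD]
2. F_y = 3/2  [F is the midpoint of CD]
   → F = (4, 3/2)
3. E_x = 9  [line -2·x + -14·y + 130 = 0 ∩ |EC|² = 52]
4. E_y = 8  [line -2·x + -14·y + 130 = 0 ∩ |EC|² = 52]
   → E = (9, 8)
5. B_x = 6  [EB · AF = -565/4 ∩ EF ∥ BA]
6. B_y = -7/2  [EB · AF = -565/4 ∩ EF ∥ BA]
   → B = (6, -7/2)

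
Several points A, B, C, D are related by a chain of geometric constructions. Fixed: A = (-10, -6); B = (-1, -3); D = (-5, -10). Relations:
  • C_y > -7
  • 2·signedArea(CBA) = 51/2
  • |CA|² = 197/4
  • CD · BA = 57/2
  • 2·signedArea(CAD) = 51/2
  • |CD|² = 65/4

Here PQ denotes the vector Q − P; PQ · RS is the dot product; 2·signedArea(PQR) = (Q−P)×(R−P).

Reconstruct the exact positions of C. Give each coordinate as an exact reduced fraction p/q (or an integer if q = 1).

1. C_x = -3  [2·signedArea(CBA) = 51/2 ∩ CD · BA = 57/2]
2. C_y = -13/2  [2·signedArea(CBA) = 51/2 ∩ CD · BA = 57/2]
   → C = (-3, -13/2)

C = (-3, -13/2)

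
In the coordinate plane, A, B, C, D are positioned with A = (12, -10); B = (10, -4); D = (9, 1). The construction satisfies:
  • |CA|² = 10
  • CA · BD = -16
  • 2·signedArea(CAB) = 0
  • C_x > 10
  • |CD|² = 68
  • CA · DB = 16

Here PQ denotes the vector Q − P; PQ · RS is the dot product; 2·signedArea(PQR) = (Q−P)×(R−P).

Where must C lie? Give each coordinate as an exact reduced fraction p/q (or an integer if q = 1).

C = (11, -7)

1. C_x = 11  [2·signedArea(CAB) = 0 ∩ CA · DB = 16]
2. C_y = -7  [2·signedArea(CAB) = 0 ∩ CA · DB = 16]
   → C = (11, -7)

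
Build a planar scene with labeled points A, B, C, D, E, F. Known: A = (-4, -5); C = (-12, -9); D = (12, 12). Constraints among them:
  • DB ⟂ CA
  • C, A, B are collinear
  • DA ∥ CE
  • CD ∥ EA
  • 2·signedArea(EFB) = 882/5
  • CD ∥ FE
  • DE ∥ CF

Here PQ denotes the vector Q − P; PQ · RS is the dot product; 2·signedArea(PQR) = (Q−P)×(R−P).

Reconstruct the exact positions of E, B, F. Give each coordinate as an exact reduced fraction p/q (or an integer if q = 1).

B = (78/5, 24/5)
E = (-28, -26)
F = (-52, -47)

1. E_x = -28  [CD ∥ EA ∩ DA ∥ CE]
2. E_y = -26  [CD ∥ EA ∩ DA ∥ CE]
   → E = (-28, -26)
3. B_x = 78/5  [C, A, B are collinear ∩ DB ⟂ CA]
4. B_y = 24/5  [C, A, B are collinear ∩ DB ⟂ CA]
   → B = (78/5, 24/5)
5. F_x = -52  [CD ∥ FE ∩ DE ∥ CF]
6. F_y = -47  [CD ∥ FE ∩ DE ∥ CF]
   → F = (-52, -47)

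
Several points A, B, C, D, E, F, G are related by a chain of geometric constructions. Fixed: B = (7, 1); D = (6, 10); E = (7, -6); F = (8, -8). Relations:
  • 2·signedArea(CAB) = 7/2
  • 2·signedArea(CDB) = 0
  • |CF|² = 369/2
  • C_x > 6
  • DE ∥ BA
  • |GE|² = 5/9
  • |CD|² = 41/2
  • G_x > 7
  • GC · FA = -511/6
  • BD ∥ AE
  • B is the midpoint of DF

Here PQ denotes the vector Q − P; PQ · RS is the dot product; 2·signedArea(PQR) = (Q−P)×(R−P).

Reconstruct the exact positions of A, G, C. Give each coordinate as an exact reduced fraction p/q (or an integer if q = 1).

1. A_x = 8  [BD ∥ AE ∩ DE ∥ BA]
2. A_y = -15  [BD ∥ AE ∩ DE ∥ BA]
   → A = (8, -15)
3. C_x = 13/2  [2·signedArea(CDB) = 0 ∩ 2·signedArea(CAB) = 7/2]
4. C_y = 11/2  [2·signedArea(CDB) = 0 ∩ 2·signedArea(CAB) = 7/2]
   → C = (13/2, 11/2)
5. G_y = -20/3  [GC · FA = -511/6]
6. G_x = 22/3  [|GE|² = 5/9]
   → G = (22/3, -20/3)

A = (8, -15)
C = (13/2, 11/2)
G = (22/3, -20/3)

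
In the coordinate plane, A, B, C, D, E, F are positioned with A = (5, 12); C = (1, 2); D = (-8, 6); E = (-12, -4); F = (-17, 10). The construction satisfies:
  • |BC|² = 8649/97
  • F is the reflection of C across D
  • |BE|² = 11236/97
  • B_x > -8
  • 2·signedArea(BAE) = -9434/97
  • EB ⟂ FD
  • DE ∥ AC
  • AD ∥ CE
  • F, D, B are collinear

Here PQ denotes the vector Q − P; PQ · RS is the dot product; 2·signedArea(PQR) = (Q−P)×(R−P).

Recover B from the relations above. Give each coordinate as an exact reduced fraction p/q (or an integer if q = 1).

1. B_x = -740/97  [F, D, B are collinear ∩ EB ⟂ FD]
2. B_y = 566/97  [F, D, B are collinear ∩ EB ⟂ FD]
   → B = (-740/97, 566/97)

B = (-740/97, 566/97)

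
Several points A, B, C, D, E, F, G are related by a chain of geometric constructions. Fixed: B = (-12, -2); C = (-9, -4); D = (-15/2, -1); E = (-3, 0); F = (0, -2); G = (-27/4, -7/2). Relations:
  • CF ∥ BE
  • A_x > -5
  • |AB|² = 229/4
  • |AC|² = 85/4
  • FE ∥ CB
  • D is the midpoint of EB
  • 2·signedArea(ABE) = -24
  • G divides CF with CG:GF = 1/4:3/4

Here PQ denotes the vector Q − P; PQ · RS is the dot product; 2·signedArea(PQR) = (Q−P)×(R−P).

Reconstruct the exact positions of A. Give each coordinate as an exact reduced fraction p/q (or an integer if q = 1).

1. A_x = -9/2  [line -2·x + 9·y + 18 = 0 ∩ |AC|² = 85/4]
2. A_y = -3  [line -2·x + 9·y + 18 = 0 ∩ |AC|² = 85/4]
   → A = (-9/2, -3)

A = (-9/2, -3)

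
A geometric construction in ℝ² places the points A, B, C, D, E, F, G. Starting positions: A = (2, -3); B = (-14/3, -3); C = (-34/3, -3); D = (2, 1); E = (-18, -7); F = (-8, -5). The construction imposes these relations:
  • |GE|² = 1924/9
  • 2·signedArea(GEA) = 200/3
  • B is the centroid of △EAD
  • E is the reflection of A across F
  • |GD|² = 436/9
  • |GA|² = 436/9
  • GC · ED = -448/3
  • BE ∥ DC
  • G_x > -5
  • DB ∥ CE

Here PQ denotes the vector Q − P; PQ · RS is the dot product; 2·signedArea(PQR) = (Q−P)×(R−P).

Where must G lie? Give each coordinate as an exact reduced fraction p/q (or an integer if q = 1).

G = (-14/3, -1)

1. G_x = -14/3  [2·signedArea(GEA) = 200/3 ∩ GC · ED = -448/3]
2. G_y = -1  [2·signedArea(GEA) = 200/3 ∩ GC · ED = -448/3]
   → G = (-14/3, -1)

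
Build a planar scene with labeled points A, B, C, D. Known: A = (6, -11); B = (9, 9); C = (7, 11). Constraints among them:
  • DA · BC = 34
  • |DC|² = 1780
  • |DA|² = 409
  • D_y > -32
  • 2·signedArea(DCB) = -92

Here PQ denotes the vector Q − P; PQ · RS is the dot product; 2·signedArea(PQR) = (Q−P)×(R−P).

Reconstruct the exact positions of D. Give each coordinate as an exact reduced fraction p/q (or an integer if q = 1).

D = (3, -31)

1. D_x = 3  [2·signedArea(DCB) = -92 ∩ DA · BC = 34]
2. D_y = -31  [2·signedArea(DCB) = -92 ∩ DA · BC = 34]
   → D = (3, -31)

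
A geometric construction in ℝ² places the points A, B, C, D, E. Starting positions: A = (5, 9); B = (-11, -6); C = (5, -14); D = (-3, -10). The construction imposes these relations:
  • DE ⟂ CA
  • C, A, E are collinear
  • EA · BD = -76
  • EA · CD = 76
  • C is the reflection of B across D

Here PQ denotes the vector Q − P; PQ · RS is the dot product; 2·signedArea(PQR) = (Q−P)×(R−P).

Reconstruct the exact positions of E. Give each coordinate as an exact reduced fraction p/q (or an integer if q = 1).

E = (5, -10)

1. E_x = 5  [C, A, E are collinear ∩ DE ⟂ CA]
2. E_y = -10  [C, A, E are collinear ∩ DE ⟂ CA]
   → E = (5, -10)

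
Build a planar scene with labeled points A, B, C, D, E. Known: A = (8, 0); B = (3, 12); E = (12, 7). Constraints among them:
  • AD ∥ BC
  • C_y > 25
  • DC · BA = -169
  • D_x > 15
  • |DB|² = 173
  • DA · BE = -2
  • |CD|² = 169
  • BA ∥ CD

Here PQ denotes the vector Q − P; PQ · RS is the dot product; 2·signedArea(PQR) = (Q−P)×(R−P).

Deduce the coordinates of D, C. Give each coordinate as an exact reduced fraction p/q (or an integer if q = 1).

C = (11, 26)
D = (16, 14)

1. D_x = 16  [line -9·x + 5·y + 74 = 0 ∩ |DB|² = 173]
2. D_y = 14  [line -9·x + 5·y + 74 = 0 ∩ |DB|² = 173]
   → D = (16, 14)
3. C_x = 11  [DC · BA = -169 ∩ BA ∥ CD]
4. C_y = 26  [DC · BA = -169 ∩ BA ∥ CD]
   → C = (11, 26)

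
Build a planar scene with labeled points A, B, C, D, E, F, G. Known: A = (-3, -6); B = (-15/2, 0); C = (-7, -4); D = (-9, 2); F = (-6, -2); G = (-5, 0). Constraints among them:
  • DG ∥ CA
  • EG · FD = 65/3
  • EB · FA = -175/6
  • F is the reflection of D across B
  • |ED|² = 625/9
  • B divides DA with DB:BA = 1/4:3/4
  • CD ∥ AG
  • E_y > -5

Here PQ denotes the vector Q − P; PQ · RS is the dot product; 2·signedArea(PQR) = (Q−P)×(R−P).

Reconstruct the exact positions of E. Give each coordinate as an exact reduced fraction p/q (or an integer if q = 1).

E = (-4, -14/3)

1. E_x = -4  [line 3·x + -4·y + -20/3 = 0 ∩ |ED|² = 625/9]
2. E_y = -14/3  [line 3·x + -4·y + -20/3 = 0 ∩ |ED|² = 625/9]
   → E = (-4, -14/3)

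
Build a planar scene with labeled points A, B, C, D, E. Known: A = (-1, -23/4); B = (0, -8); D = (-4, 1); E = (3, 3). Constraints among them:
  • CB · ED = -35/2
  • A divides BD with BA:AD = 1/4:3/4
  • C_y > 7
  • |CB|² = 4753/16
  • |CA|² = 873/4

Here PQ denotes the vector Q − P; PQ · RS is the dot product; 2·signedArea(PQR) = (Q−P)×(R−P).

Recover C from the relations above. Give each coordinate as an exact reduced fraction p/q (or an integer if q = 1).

1. C_x = -7  [line 7·x + 2·y + 67/2 = 0 ∩ |CA|² = 873/4]
2. C_y = 31/4  [line 7·x + 2·y + 67/2 = 0 ∩ |CA|² = 873/4]
   → C = (-7, 31/4)

C = (-7, 31/4)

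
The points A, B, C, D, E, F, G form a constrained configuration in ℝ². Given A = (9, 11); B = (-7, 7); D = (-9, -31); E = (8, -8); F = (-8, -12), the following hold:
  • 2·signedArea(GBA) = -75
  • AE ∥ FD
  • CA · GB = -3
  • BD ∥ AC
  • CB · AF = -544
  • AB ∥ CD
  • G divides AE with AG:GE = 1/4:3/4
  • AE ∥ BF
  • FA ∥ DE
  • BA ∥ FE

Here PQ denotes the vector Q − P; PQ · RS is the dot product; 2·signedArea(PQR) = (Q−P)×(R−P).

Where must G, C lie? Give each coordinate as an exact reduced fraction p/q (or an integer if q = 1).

C = (7, -27)
G = (35/4, 25/4)

1. G_x = 35/4  [G divides AE with AG:GE = 1/4:3/4]
2. G_y = 25/4  [G divides AE with AG:GE = 1/4:3/4]
   → G = (35/4, 25/4)
3. C_x = 7  [AB ∥ CD ∩ BD ∥ AC]
4. C_y = -27  [AB ∥ CD ∩ BD ∥ AC]
   → C = (7, -27)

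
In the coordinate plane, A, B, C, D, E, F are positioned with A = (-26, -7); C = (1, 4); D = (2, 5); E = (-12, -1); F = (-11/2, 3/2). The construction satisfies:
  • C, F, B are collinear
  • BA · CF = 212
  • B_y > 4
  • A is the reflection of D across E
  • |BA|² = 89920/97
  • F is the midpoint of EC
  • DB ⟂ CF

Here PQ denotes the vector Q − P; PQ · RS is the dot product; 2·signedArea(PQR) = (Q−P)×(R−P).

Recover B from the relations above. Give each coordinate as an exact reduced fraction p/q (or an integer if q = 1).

B = (214/97, 433/97)

1. B_x = 214/97  [C, F, B are collinear ∩ DB ⟂ CF]
2. B_y = 433/97  [C, F, B are collinear ∩ DB ⟂ CF]
   → B = (214/97, 433/97)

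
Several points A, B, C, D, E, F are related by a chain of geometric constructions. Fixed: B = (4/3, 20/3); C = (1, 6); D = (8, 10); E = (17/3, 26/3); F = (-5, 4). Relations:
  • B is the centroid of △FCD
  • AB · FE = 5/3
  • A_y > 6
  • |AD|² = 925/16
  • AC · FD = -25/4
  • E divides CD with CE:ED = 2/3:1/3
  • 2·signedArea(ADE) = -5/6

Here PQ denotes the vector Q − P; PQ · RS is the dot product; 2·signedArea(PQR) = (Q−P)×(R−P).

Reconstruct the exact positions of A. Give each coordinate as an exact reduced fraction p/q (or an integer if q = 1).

1. A_x = 5/4  [AB · FE = 5/3 ∩ AC · FD = -25/4]
2. A_y = 13/2  [AB · FE = 5/3 ∩ AC · FD = -25/4]
   → A = (5/4, 13/2)

A = (5/4, 13/2)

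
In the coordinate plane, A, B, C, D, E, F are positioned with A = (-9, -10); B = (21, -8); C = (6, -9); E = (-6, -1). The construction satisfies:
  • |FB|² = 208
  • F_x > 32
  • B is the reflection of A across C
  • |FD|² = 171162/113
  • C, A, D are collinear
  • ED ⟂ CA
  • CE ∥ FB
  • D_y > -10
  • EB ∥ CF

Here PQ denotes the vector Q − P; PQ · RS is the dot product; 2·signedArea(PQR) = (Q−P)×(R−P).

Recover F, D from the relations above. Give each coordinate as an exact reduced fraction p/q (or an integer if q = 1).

1. F_x = 33  [CE ∥ FB ∩ EB ∥ CF]
2. F_y = -16  [CE ∥ FB ∩ EB ∥ CF]
   → F = (33, -16)
3. D_x = -612/113  [C, A, D are collinear ∩ ED ⟂ CA]
4. D_y = -1103/113  [C, A, D are collinear ∩ ED ⟂ CA]
   → D = (-612/113, -1103/113)

D = (-612/113, -1103/113)
F = (33, -16)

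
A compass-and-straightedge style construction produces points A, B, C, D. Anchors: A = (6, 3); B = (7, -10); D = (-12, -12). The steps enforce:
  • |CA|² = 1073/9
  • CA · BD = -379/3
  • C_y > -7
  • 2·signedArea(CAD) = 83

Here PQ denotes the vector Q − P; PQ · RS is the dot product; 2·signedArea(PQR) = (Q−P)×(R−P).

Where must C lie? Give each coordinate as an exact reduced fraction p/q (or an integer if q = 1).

1. C_x = 1/3  [2·signedArea(CAD) = 83 ∩ CA · BD = -379/3]
2. C_y = -19/3  [2·signedArea(CAD) = 83 ∩ CA · BD = -379/3]
   → C = (1/3, -19/3)

C = (1/3, -19/3)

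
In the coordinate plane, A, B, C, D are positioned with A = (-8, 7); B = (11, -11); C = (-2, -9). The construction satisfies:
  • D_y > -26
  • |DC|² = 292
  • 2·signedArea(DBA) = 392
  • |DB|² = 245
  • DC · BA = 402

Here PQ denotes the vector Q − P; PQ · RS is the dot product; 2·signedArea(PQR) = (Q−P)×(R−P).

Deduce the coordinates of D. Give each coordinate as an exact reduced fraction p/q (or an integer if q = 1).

D = (4, -25)

1. D_x = 4  [2·signedArea(DBA) = 392 ∩ DC · BA = 402]
2. D_y = -25  [2·signedArea(DBA) = 392 ∩ DC · BA = 402]
   → D = (4, -25)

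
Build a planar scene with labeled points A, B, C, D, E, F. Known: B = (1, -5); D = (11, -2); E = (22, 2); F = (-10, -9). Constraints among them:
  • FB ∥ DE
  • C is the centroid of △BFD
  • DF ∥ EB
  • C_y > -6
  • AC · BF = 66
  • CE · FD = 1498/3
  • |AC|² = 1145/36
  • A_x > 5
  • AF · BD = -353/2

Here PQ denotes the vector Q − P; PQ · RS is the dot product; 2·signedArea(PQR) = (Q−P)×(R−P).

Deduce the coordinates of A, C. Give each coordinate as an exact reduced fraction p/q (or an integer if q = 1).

A = (6, -7/2)
C = (2/3, -16/3)

1. C_x = 2/3  [C is the centroid of △BFD]
2. C_y = -16/3  [C is the centroid of △BFD]
   → C = (2/3, -16/3)
3. A_x = 6  [AF · BD = -353/2 ∩ AC · BF = 66]
4. A_y = -7/2  [AF · BD = -353/2 ∩ AC · BF = 66]
   → A = (6, -7/2)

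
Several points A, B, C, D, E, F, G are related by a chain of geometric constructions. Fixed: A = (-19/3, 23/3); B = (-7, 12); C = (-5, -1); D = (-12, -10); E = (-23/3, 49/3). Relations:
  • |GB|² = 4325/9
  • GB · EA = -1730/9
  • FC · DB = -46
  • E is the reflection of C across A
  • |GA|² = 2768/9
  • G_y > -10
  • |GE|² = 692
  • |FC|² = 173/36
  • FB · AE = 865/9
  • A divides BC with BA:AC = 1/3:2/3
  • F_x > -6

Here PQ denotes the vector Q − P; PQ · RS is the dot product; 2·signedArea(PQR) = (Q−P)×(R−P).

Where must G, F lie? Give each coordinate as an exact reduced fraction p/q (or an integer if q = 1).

F = (-16/3, 7/6)
G = (-11/3, -29/3)

1. G_x = -11/3  [line -4/3·x + 26/3·y + 710/9 = 0 ∩ |GB|² = 4325/9]
2. G_y = -29/3  [line -4/3·x + 26/3·y + 710/9 = 0 ∩ |GB|² = 4325/9]
   → G = (-11/3, -29/3)
3. F_x = -16/3  [FC · DB = -46 ∩ FB · AE = 865/9]
4. F_y = 7/6  [FC · DB = -46 ∩ FB · AE = 865/9]
   → F = (-16/3, 7/6)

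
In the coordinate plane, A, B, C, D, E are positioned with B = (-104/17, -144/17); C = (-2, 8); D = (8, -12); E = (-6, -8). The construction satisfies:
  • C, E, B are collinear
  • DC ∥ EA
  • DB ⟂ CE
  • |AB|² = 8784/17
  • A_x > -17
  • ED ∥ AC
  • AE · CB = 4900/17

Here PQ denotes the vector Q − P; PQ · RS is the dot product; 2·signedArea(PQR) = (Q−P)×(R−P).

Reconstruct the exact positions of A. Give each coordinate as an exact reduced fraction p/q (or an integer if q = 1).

A = (-16, 12)

1. A_x = -16  [ED ∥ AC ∩ DC ∥ EA]
2. A_y = 12  [ED ∥ AC ∩ DC ∥ EA]
   → A = (-16, 12)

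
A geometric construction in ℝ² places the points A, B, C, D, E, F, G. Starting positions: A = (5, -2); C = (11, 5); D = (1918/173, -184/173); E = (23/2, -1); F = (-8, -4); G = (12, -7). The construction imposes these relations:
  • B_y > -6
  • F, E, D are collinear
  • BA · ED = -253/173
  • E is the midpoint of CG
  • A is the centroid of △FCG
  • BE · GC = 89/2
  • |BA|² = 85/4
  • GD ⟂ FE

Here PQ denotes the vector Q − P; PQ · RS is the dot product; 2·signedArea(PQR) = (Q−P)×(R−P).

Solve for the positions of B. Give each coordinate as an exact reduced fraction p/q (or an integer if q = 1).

B = (2, -11/2)

1. B_x = 2  [BA · ED = -253/173 ∩ BE · GC = 89/2]
2. B_y = -11/2  [BA · ED = -253/173 ∩ BE · GC = 89/2]
   → B = (2, -11/2)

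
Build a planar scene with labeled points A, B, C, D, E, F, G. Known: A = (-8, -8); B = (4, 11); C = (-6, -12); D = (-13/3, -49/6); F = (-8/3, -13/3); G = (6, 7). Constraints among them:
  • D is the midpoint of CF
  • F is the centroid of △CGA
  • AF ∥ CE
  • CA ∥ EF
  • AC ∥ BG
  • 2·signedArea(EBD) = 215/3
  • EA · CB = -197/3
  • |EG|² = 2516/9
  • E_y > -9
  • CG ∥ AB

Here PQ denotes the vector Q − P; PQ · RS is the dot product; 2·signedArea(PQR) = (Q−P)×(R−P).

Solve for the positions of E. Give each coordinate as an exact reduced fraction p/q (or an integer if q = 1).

1. E_x = -2/3  [CA ∥ EF ∩ AF ∥ CE]
2. E_y = -25/3  [CA ∥ EF ∩ AF ∥ CE]
   → E = (-2/3, -25/3)

E = (-2/3, -25/3)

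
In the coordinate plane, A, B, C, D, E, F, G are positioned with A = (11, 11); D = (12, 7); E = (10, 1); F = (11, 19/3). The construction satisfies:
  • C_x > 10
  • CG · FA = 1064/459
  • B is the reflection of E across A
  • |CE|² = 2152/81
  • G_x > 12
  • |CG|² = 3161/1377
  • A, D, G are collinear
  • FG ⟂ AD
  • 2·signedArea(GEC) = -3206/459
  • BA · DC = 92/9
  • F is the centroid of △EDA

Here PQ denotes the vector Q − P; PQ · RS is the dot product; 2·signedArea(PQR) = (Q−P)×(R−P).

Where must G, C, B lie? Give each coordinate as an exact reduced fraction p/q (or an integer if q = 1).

1. G_x = 617/51  [A, D, G are collinear ∩ FG ⟂ AD]
2. G_y = 337/51  [A, D, G are collinear ∩ FG ⟂ AD]
   → G = (617/51, 337/51)
3. C_x = 32/3  [CG · FA = 1064/459 ∩ 2·signedArea(GEC) = -3206/459]
4. C_y = 55/9  [CG · FA = 1064/459 ∩ 2·signedArea(GEC) = -3206/459]
   → C = (32/3, 55/9)
5. B_x = 12  [B is the reflection of E across A]
6. B_y = 21  [B is the reflection of E across A]
   → B = (12, 21)

B = (12, 21)
C = (32/3, 55/9)
G = (617/51, 337/51)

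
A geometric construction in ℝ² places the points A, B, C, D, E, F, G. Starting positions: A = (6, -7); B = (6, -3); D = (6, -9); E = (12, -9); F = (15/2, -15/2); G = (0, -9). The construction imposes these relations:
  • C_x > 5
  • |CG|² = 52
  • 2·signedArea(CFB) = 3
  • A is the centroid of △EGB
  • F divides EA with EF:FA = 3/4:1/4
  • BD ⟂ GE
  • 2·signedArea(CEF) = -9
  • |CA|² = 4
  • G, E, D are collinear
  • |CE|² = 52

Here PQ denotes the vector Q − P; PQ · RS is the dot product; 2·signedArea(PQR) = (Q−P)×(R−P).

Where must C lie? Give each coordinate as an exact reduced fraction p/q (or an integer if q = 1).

1. C_x = 6  [2·signedArea(CEF) = -9 ∩ 2·signedArea(CFB) = 3]
2. C_y = -5  [2·signedArea(CEF) = -9 ∩ 2·signedArea(CFB) = 3]
   → C = (6, -5)

C = (6, -5)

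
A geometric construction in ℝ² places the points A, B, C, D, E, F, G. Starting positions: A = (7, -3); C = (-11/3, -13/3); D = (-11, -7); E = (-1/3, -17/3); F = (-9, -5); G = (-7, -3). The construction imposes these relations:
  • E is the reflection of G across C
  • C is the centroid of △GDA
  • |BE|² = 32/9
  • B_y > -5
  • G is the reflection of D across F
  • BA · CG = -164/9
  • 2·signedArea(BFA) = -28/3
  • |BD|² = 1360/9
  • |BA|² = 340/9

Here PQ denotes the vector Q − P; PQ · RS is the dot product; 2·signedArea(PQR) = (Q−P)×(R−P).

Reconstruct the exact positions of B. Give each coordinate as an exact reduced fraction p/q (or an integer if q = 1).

B = (1, -13/3)

1. B_x = 1  [2·signedArea(BFA) = -28/3 ∩ BA · CG = -164/9]
2. B_y = -13/3  [2·signedArea(BFA) = -28/3 ∩ BA · CG = -164/9]
   → B = (1, -13/3)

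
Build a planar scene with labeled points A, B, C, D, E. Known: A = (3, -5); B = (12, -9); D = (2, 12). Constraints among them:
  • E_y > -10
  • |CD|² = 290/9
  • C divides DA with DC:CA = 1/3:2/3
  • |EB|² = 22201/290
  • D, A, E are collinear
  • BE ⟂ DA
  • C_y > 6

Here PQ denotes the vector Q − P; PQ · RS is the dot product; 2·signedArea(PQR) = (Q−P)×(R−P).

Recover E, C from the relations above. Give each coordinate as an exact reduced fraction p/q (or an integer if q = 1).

C = (7/3, 19/3)
E = (947/290, -2759/290)

1. E_x = 947/290  [D, A, E are collinear ∩ BE ⟂ DA]
2. E_y = -2759/290  [D, A, E are collinear ∩ BE ⟂ DA]
   → E = (947/290, -2759/290)
3. C_x = 7/3  [C divides DA with DC:CA = 1/3:2/3]
4. C_y = 19/3  [C divides DA with DC:CA = 1/3:2/3]
   → C = (7/3, 19/3)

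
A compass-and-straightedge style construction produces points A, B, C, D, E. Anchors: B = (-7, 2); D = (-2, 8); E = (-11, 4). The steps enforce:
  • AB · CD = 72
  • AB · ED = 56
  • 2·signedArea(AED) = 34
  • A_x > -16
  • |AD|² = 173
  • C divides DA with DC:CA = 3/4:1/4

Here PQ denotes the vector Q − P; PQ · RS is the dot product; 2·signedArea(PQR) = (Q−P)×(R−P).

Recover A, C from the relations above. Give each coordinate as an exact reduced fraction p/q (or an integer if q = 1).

A = (-15, 6)
C = (-47/4, 13/2)

1. A_x = -15  [2·signedArea(AED) = 34 ∩ AB · ED = 56]
2. A_y = 6  [2·signedArea(AED) = 34 ∩ AB · ED = 56]
   → A = (-15, 6)
3. C_x = -47/4  [C divides DA with DC:CA = 3/4:1/4]
4. C_y = 13/2  [C divides DA with DC:CA = 3/4:1/4]
   → C = (-47/4, 13/2)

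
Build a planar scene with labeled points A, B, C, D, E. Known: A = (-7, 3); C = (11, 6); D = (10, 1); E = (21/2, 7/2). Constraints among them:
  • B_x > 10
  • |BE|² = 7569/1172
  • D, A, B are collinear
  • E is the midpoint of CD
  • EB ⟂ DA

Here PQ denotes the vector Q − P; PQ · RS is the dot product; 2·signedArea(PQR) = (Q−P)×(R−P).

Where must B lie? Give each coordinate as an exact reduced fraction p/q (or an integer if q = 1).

1. B_x = 5979/586  [D, A, B are collinear ∩ EB ⟂ DA]
2. B_y = 286/293  [D, A, B are collinear ∩ EB ⟂ DA]
   → B = (5979/586, 286/293)

B = (5979/586, 286/293)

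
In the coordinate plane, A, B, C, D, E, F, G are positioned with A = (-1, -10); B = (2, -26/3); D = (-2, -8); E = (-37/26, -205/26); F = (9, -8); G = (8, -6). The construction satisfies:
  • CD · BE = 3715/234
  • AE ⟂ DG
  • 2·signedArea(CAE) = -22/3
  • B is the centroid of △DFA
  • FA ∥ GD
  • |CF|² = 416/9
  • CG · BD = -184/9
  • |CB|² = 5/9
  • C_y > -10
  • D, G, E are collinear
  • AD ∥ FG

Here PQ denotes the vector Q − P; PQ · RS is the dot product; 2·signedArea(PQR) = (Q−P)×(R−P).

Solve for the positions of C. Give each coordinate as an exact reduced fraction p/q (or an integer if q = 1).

C = (7/3, -28/3)

1. C_x = 7/3  [CD · BE = 3715/234 ∩ CG · BD = -184/9]
2. C_y = -28/3  [CD · BE = 3715/234 ∩ CG · BD = -184/9]
   → C = (7/3, -28/3)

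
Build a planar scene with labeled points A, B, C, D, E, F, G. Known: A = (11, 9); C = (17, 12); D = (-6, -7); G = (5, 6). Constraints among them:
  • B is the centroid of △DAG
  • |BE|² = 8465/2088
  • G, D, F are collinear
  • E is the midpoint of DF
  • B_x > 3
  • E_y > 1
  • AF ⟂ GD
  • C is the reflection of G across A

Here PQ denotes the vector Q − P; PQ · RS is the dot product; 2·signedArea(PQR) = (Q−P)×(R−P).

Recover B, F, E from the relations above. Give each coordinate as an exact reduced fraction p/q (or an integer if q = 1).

1. B_x = 10/3  [B is the centroid of △DAG]
2. B_y = 8/3  [B is the centroid of △DAG]
   → B = (10/3, 8/3)
3. F_x = 521/58  [G, D, F are collinear ∩ AF ⟂ GD]
4. F_y = 621/58  [G, D, F are collinear ∩ AF ⟂ GD]
   → F = (521/58, 621/58)
5. E_x = 173/116  [E is the midpoint of DF]
6. E_y = 215/116  [E is the midpoint of DF]
   → E = (173/116, 215/116)

B = (10/3, 8/3)
E = (173/116, 215/116)
F = (521/58, 621/58)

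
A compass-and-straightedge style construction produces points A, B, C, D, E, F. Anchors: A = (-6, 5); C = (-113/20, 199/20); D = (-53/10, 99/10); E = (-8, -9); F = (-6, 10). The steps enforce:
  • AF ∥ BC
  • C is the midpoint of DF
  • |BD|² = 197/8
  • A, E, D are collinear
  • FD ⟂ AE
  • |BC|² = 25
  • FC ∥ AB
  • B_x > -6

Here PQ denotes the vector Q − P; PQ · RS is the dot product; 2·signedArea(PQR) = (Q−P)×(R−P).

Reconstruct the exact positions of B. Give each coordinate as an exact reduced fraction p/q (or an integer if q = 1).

B = (-113/20, 99/20)

1. B_x = -113/20  [AF ∥ BC ∩ FC ∥ AB]
2. B_y = 99/20  [AF ∥ BC ∩ FC ∥ AB]
   → B = (-113/20, 99/20)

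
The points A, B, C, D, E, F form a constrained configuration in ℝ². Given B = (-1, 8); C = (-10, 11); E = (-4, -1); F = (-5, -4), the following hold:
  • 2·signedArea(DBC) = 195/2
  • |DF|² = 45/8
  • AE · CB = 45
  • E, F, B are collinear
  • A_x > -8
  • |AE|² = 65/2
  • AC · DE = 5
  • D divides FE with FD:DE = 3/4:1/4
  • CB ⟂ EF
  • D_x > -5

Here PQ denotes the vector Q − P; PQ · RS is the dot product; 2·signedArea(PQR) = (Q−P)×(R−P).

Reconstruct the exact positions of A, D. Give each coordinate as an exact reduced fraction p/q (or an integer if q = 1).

A = (-15/2, 7/2)
D = (-17/4, -7/4)

1. A_x = -15/2  [line -9·x + 3·y + -78 = 0 ∩ |AE|² = 65/2]
2. A_y = 7/2  [line -9·x + 3·y + -78 = 0 ∩ |AE|² = 65/2]
   → A = (-15/2, 7/2)
3. D_x = -17/4  [AC · DE = 5 ∩ D divides FE with FD:DE = 3/4:1/4]
4. D_y = -7/4  [AC · DE = 5 ∩ D divides FE with FD:DE = 3/4:1/4]
   → D = (-17/4, -7/4)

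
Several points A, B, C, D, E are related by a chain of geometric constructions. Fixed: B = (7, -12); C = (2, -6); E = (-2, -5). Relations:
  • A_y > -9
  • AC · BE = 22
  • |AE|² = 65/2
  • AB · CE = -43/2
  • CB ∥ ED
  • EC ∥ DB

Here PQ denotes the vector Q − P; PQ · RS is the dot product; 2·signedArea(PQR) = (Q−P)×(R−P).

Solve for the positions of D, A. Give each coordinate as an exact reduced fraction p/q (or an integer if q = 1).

A = (5/2, -17/2)
D = (3, -11)

1. D_x = 3  [EC ∥ DB ∩ CB ∥ ED]
2. D_y = -11  [EC ∥ DB ∩ CB ∥ ED]
   → D = (3, -11)
3. A_x = 5/2  [AB · CE = -43/2 ∩ AC · BE = 22]
4. A_y = -17/2  [AB · CE = -43/2 ∩ AC · BE = 22]
   → A = (5/2, -17/2)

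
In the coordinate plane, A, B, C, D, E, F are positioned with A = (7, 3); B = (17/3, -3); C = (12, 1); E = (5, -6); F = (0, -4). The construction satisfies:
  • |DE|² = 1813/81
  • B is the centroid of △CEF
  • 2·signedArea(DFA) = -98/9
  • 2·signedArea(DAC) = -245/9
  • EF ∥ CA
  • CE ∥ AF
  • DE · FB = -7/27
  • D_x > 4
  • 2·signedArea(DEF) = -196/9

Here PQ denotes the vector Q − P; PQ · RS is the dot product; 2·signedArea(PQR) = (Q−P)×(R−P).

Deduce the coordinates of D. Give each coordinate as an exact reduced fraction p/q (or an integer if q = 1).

1. D_x = 38/9  [2·signedArea(DFA) = -98/9 ∩ DE · FB = -7/27]
2. D_y = -4/3  [2·signedArea(DFA) = -98/9 ∩ DE · FB = -7/27]
   → D = (38/9, -4/3)

D = (38/9, -4/3)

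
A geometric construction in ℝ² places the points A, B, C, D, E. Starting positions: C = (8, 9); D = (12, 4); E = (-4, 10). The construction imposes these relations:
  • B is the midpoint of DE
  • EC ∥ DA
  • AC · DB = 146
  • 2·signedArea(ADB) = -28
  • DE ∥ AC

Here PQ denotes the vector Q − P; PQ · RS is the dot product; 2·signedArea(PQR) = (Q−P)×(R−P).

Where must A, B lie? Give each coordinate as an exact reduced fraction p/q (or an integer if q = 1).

1. A_x = 24  [DE ∥ AC ∩ EC ∥ DA]
2. A_y = 3  [DE ∥ AC ∩ EC ∥ DA]
   → A = (24, 3)
3. B_x = 4  [B is the midpoint of DE]
4. B_y = 7  [B is the midpoint of DE]
   → B = (4, 7)

A = (24, 3)
B = (4, 7)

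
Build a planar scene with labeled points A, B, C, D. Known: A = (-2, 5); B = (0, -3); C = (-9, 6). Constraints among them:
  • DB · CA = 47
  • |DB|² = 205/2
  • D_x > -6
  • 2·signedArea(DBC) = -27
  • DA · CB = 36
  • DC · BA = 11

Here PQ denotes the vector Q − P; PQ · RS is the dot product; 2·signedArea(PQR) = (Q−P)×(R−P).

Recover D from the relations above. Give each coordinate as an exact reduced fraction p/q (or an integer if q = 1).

1. D_x = -11/2  [DA · CB = 36 ∩ DC · BA = 11]
2. D_y = 11/2  [DA · CB = 36 ∩ DC · BA = 11]
   → D = (-11/2, 11/2)

D = (-11/2, 11/2)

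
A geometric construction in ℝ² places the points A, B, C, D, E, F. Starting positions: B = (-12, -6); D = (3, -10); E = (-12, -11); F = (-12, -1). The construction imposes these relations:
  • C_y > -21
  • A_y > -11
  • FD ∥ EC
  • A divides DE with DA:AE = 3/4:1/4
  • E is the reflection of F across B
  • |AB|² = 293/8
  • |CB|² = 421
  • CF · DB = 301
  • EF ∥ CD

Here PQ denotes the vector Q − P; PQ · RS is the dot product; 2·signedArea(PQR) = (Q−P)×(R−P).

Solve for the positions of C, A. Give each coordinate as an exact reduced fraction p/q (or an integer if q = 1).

1. C_x = 3  [EF ∥ CD ∩ FD ∥ EC]
2. C_y = -20  [EF ∥ CD ∩ FD ∥ EC]
   → C = (3, -20)
3. A_x = -33/4  [A divides DE with DA:AE = 3/4:1/4]
4. A_y = -43/4  [A divides DE with DA:AE = 3/4:1/4]
   → A = (-33/4, -43/4)

A = (-33/4, -43/4)
C = (3, -20)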